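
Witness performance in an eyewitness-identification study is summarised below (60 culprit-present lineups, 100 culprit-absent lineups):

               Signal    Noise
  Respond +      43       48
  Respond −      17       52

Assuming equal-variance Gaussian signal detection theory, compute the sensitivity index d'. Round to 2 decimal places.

H = 43/60 = 0.7167
FA = 48/100 = 0.4800
z(H) = z(0.7167) = 0.5731
z(FA) = z(0.4800) = -0.0502
d' = z(H) − z(FA) = 0.5731 − (-0.0502) = 0.6233

d' = 0.62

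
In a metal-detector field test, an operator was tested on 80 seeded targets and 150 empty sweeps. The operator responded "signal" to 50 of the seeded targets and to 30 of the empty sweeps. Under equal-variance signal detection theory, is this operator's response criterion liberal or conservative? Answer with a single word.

conservative

z(H) = 0.319, z(FA) = -0.842
c = −½·(z(H) + z(FA)) = 0.2615
c > 0 → conservative criterion (biased toward responding “no”).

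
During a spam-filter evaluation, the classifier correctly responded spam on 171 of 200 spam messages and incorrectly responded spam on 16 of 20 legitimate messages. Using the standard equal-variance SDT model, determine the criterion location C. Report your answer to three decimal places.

C = -0.950

H = 171/200 = 0.8550
FA = 16/20 = 0.8000
z(H) = z(0.8550) = 1.0581
z(FA) = z(0.8000) = 0.8416
c = −½·[z(H) + z(FA)] = −0.5 × (1.0581 + 0.8416) = -0.94985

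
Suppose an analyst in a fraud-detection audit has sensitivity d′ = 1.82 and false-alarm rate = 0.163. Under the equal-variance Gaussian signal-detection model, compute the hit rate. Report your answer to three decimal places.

z(false-alarm rate) = z(0.163) = -0.9822
z(H) = z(FA) + d' = -0.9822 + 1.82 = 0.8378
hit rate = Φ(0.8378) = 0.7989

hit rate = 0.799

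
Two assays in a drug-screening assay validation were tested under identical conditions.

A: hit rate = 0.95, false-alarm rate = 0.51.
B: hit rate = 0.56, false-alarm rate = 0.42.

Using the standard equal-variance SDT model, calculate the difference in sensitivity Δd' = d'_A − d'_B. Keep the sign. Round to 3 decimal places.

Δd' = 1.267

A: z(0.95) = 1.6449, z(0.51) = 0.0251, d' = 1.6198
B: z(0.56) = 0.1510, z(0.42) = -0.2019, d' = 0.3529
Δd' = d'_A − d'_B = 1.6198 − 0.3529 = 1.2669
A has the higher sensitivity.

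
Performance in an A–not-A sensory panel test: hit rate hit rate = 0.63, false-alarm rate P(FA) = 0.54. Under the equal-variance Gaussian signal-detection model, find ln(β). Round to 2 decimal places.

ln β = -0.05

z(H) = 0.332
z(FA) = 0.100
ln β = −½·[z(H)² − z(FA)²] = −0.5 × (0.110 − 0.010) = -0.050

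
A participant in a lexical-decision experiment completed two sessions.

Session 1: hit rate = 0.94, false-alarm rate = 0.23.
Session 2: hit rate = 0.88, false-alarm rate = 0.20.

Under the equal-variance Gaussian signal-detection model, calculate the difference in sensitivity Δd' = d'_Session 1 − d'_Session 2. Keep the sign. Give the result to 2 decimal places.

Δd' = 0.28

Session 1: z(0.94) = 1.555, z(0.23) = -0.739, d' = 2.294
Session 2: z(0.88) = 1.175, z(0.20) = -0.842, d' = 2.017
Δd' = d'_Session 1 − d'_Session 2 = 2.294 − 2.017 = 0.277
Session 1 has the higher sensitivity.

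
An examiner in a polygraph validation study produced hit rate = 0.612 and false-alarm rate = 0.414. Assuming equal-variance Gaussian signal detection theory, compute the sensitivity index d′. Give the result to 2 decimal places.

d′ = 0.50

z(H) = 0.285
z(FA) = -0.217
d' = z(H) − z(FA) = 0.285 − (-0.217) = 0.502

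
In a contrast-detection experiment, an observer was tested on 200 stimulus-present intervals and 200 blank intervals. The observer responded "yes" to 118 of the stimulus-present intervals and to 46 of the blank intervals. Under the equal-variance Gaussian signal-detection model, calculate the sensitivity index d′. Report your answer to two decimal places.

d′ = 0.97

H = 118/200 = 0.5900
FA = 46/200 = 0.2300
Φ⁻¹(0.5900) = 0.228, Φ⁻¹(0.2300) = -0.739
d' = z(H) − z(FA) = 0.228 − (-0.739) = 0.967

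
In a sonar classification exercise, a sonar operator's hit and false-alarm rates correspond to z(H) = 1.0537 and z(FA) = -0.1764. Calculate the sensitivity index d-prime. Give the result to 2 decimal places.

d-prime = 1.23

d' = z(H) − z(FA) = 1.0537 − (-0.1764) = 1.2301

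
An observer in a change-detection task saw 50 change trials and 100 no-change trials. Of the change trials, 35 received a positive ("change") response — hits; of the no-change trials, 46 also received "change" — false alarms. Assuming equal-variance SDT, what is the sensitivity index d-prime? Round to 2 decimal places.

d-prime = 0.62

H = 35/50 = 0.7000
FA = 46/100 = 0.4600
z(0.7000) = 0.524, z(0.4600) = -0.100
d' = z(H) − z(FA) = 0.524 − (-0.100) = 0.624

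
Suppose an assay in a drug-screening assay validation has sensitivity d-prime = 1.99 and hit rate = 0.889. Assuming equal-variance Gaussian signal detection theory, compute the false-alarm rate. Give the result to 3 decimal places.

false-alarm rate = 0.221

z(hit rate) = z(0.889) = 1.2212
z(FA) = z(H) − d' = 1.2212 − 1.99 = -0.7688
false-alarm rate = Φ(-0.7688) = 0.2210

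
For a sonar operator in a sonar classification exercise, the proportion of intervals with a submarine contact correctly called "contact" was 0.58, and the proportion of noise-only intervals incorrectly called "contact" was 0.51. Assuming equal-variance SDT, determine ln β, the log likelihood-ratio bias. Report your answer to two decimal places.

z(H) = z(0.58) = 0.202
z(FA) = z(0.51) = 0.025
ln β = −½·[z(H)² − z(FA)²] = −0.5 × (0.041 − 0.001) = -0.020

ln β = -0.02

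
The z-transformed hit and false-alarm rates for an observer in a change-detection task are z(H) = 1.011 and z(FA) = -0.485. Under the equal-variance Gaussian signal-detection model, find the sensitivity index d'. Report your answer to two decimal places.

d' = z(H) − z(FA) = 1.011 − (-0.485) = 1.496

d' = 1.50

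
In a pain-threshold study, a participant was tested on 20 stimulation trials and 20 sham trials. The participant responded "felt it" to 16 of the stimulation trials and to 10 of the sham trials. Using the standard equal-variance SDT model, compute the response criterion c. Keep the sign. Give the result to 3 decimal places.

c = -0.421

H = 16/20 = 0.8000
FA = 10/20 = 0.5000
z(H) = z(0.8000) = 0.8416
z(FA) = z(0.5000) = 0.0000
c = −½·[z(H) + z(FA)] = −0.5 × (0.8416 + 0.0000) = -0.4208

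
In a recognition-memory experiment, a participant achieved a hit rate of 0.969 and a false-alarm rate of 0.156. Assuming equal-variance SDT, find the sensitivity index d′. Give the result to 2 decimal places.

d′ = 2.88

Φ⁻¹(H) = Φ⁻¹(0.969) = 1.8663
Φ⁻¹(FA) = Φ⁻¹(0.156) = -1.0110
d' = z(H) − z(FA) = 1.8663 − (-1.0110) = 2.8773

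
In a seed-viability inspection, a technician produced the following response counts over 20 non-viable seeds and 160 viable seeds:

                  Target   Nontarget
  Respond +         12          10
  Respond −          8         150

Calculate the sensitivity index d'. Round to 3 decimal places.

H = 12/20 = 0.6000
FA = 10/160 = 0.0625
z(H) = z(0.6000) = 0.2533
z(FA) = z(0.0625) = -1.5341
d' = z(H) − z(FA) = 0.2533 − (-1.5341) = 1.7874

d' = 1.787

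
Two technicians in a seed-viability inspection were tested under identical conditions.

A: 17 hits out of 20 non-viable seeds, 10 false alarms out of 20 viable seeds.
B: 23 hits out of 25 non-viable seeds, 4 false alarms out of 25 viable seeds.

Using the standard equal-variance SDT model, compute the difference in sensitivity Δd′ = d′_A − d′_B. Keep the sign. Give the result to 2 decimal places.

Δd′ = -1.36

A: z(0.8500) = 1.036, z(0.5000) = 0.000, d' = 1.036
B: z(0.9200) = 1.405, z(0.1600) = -0.994, d' = 2.399
Δd' = d'_A − d'_B = 1.036 − 2.399 = -1.363
B has the higher sensitivity.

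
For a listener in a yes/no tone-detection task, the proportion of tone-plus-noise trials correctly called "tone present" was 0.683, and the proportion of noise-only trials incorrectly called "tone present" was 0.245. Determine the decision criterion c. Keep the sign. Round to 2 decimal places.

c = 0.11

z(H) = 0.476
z(FA) = -0.690
c = −½·[z(H) + z(FA)] = −0.5 × (0.476 + (-0.690)) = 0.107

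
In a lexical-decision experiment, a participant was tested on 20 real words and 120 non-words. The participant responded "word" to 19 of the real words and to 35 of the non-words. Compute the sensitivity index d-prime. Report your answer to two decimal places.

H = 19/20 = 0.9500
FA = 35/120 = 0.2917
z(0.9500) = 1.6449, z(0.2917) = -0.5484
d' = z(H) − z(FA) = 1.6449 − (-0.5484) = 2.1933

d-prime = 2.19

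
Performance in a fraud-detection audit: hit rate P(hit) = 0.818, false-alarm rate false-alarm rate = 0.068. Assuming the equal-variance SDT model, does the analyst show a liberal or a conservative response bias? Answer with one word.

conservative

z(H) = 0.908, z(FA) = -1.491
c = −½·(z(H) + z(FA)) = 0.2915
c > 0 → conservative criterion (biased toward responding “no”).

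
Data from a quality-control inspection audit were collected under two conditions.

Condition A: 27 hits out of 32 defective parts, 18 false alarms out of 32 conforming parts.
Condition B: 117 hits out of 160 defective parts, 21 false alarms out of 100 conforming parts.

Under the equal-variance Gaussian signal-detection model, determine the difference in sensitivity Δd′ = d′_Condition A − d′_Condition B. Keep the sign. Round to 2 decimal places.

Condition A: z(0.8438) = 1.010, z(0.5625) = 0.157, d' = 0.853
Condition B: z(0.7312) = 0.616, z(0.2100) = -0.806, d' = 1.422
Δd' = d'_Condition A − d'_Condition B = 0.853 − 1.422 = -0.569
Condition B has the higher sensitivity.

Δd′ = -0.57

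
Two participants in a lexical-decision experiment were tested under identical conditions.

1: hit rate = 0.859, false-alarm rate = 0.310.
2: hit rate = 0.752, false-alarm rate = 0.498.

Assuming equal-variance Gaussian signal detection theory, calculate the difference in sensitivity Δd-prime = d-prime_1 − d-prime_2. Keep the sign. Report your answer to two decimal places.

1: z(0.859) = 1.076, z(0.310) = -0.496, d' = 1.572
2: z(0.752) = 0.681, z(0.498) = -0.005, d' = 0.686
Δd' = d'_1 − d'_2 = 1.572 − 0.686 = 0.886
1 has the higher sensitivity.

Δd-prime = 0.89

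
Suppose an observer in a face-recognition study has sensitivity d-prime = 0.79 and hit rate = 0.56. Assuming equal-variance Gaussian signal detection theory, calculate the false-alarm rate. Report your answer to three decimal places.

z(hit rate) = z(0.56) = 0.1510
z(FA) = z(H) − d' = 0.1510 − 0.79 = -0.6390
false-alarm rate = Φ(-0.6390) = 0.2614

false-alarm rate = 0.261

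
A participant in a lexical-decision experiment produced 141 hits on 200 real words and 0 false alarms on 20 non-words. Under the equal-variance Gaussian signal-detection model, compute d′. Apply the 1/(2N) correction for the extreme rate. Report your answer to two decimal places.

d′ = 2.50

The false-alarm rate is 0/20 = 0, so apply the 1/(2N) correction: FA → 1/(2·20) = 0.02500.
z(H) = z(0.70500) = 0.539
z(FA) = z(0.02500) = -1.960
d' = 0.539 − (-1.960) = 2.499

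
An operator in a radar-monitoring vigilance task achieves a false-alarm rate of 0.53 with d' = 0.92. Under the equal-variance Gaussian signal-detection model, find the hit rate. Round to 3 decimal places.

hit rate = 0.840

z(false-alarm rate) = z(0.53) = 0.0753
z(H) = z(FA) + d' = 0.0753 + 0.92 = 0.9953
hit rate = Φ(0.9953) = 0.8402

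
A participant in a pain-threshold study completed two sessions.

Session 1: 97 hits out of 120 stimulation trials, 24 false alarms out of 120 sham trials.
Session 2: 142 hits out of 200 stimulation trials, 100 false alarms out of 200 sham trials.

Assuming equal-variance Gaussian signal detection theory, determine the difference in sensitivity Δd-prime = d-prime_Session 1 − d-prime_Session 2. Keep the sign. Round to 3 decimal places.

Session 1: z(0.8083) = 0.8716, z(0.2000) = -0.8416, d' = 1.7132
Session 2: z(0.7100) = 0.5534, z(0.5000) = 0.0000, d' = 0.5534
Δd' = d'_Session 1 − d'_Session 2 = 1.7132 − 0.5534 = 1.1598
Session 1 has the higher sensitivity.

Δd-prime = 1.160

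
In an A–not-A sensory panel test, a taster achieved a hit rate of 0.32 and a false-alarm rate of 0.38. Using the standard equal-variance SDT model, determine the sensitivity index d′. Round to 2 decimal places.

d′ = -0.16

Φ⁻¹(H) = Φ⁻¹(0.32) = -0.468
Φ⁻¹(FA) = Φ⁻¹(0.38) = -0.305
d' = z(H) − z(FA) = -0.468 − (-0.305) = -0.163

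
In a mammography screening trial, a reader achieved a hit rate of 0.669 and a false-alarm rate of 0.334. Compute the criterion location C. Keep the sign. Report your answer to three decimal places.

C = -0.004

z(H) = z(0.669) = 0.4372
z(FA) = z(0.334) = -0.4289
c = −½·[z(H) + z(FA)] = −0.5 × (0.4372 + (-0.4289)) = -0.00415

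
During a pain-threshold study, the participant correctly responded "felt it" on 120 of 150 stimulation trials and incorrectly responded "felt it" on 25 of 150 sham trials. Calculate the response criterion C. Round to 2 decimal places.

H = 120/150 = 0.8000
FA = 25/150 = 0.1667
z(H) = 0.842
z(FA) = -0.967
c = −½·[z(H) + z(FA)] = −0.5 × (0.842 + (-0.967)) = 0.0625
c > 0: the participant has a conservative response bias.

C = 0.06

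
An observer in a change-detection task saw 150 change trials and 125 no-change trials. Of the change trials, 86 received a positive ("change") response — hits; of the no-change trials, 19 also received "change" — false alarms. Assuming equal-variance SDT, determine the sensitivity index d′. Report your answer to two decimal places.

H = 86/150 = 0.5733
FA = 19/125 = 0.1520
z(H) = 0.185
z(FA) = -1.028
d' = z(H) − z(FA) = 0.185 − (-1.028) = 1.213

d′ = 1.21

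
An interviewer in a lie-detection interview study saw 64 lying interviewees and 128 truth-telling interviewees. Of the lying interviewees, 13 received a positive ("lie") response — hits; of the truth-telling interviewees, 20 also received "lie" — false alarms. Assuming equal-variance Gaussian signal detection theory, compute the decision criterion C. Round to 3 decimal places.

H = 13/64 = 0.2031
FA = 20/128 = 0.1562
z(0.2031) = -0.8306, z(0.1562) = -1.0102
c = −½·[z(H) + z(FA)] = −0.5 × (-0.8306 + (-1.0102)) = 0.9204

C = 0.920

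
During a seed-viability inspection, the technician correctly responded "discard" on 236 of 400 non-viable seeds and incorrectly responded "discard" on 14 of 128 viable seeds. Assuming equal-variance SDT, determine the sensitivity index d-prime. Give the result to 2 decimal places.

H = 236/400 = 0.5900
FA = 14/128 = 0.1094
z(0.5900) = 0.2275, z(0.1094) = -1.2297
d' = z(H) − z(FA) = 0.2275 − (-1.2297) = 1.4572

d-prime = 1.46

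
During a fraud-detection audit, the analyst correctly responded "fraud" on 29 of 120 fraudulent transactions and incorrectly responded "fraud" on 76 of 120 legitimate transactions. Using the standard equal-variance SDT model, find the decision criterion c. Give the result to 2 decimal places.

H = 29/120 = 0.2417
FA = 76/120 = 0.6333
z(0.2417) = -0.7008, z(0.6333) = 0.3406
c = −½·[z(H) + z(FA)] = −0.5 × (-0.7008 + 0.3406) = 0.1801
c > 0: the analyst has a conservative response bias.

c = 0.18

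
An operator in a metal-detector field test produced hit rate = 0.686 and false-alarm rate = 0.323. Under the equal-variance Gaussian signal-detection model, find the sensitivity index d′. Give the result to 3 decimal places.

z(H) = z(0.686) = 0.4845
z(FA) = z(0.323) = -0.4593
d' = z(H) − z(FA) = 0.4845 − (-0.4593) = 0.9438

d′ = 0.944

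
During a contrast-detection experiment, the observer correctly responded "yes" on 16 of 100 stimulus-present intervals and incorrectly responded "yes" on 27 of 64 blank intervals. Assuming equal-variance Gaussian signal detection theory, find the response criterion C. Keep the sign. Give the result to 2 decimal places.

C = 0.60

H = 16/100 = 0.1600
FA = 27/64 = 0.4219
z(H) = z(0.1600) = -0.9945
z(FA) = z(0.4219) = -0.1970
c = −½·[z(H) + z(FA)] = −0.5 × (-0.9945 + (-0.1970)) = 0.59575
c > 0: the observer has a conservative response bias.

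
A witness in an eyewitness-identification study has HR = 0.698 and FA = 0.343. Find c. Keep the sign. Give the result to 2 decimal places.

c = -0.06

z(H) = 0.519
z(FA) = -0.404
c = −½·[z(H) + z(FA)] = −0.5 × (0.519 + (-0.404)) = -0.0575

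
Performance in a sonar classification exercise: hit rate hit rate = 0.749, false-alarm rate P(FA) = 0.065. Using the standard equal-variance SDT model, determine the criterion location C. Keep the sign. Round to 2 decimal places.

C = 0.42

Φ⁻¹(H) = Φ⁻¹(0.749) = 0.6713
Φ⁻¹(FA) = Φ⁻¹(0.065) = -1.5141
c = −½·[z(H) + z(FA)] = −0.5 × (0.6713 + (-1.5141)) = 0.4214
c > 0: the sonar operator has a conservative response bias.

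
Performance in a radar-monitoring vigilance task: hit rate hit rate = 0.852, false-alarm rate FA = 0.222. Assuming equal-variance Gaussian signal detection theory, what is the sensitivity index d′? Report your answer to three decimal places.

d′ = 1.811

Φ⁻¹(0.852) = 1.0450, Φ⁻¹(0.222) = -0.7655
d' = z(H) − z(FA) = 1.0450 − (-0.7655) = 1.8105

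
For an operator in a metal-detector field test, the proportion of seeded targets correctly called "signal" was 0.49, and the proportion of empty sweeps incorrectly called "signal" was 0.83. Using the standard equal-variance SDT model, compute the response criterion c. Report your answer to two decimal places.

z(H) = -0.0251
z(FA) = 0.9542
c = −½·[z(H) + z(FA)] = −0.5 × (-0.0251 + 0.9542) = -0.46455

c = -0.46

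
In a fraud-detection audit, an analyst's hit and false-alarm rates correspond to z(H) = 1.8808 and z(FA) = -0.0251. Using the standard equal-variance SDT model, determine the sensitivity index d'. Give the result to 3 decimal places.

d' = z(H) − z(FA) = 1.8808 − (-0.0251) = 1.9059

d' = 1.906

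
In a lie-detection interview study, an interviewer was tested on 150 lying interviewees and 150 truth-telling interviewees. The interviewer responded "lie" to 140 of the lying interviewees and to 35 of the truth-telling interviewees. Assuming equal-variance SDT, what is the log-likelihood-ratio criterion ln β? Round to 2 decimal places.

ln β = -0.86

H = 140/150 = 0.9333
FA = 35/150 = 0.2333
z(H) = z(0.9333) = 1.501
z(FA) = z(0.2333) = -0.728
ln β = −½·[z(H)² − z(FA)²] = −0.5 × (2.253 − 0.530) = -0.8615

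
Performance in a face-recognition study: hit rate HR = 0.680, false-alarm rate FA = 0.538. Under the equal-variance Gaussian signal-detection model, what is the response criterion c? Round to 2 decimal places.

c = -0.28

z(0.680) = 0.4677, z(0.538) = 0.0954
c = −½·[z(H) + z(FA)] = −0.5 × (0.4677 + 0.0954) = -0.28155
c < 0: the observer has a liberal response bias.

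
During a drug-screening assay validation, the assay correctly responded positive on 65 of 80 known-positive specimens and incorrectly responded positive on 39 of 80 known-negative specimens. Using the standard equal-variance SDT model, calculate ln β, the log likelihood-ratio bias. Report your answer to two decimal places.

H = 65/80 = 0.8125
FA = 39/80 = 0.4875
Φ⁻¹(H) = 0.887
Φ⁻¹(FA) = -0.031
ln β = −½·[z(H)² − z(FA)²] = −0.5 × (0.787 − 0.001) = -0.393

ln β = -0.39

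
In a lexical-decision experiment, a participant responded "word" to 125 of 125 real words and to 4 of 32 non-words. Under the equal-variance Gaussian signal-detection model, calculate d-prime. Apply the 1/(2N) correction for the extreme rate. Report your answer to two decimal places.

The hit rate is 125/125 = 1, so apply the 1/(2N) correction: H → 1 − 1/(2·125) = 0.99600.
z(H) = z(0.99600) = 2.652
z(FA) = z(0.12500) = -1.150
d' = 2.652 − (-1.150) = 3.802

d-prime = 3.80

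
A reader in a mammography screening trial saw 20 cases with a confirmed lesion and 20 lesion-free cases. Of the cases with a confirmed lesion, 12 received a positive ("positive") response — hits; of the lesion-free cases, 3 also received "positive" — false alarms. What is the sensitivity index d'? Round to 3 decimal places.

d' = 1.290

H = 12/20 = 0.6000
FA = 3/20 = 0.1500
z(0.6000) = 0.2533, z(0.1500) = -1.0364
d' = z(H) − z(FA) = 0.2533 − (-1.0364) = 1.2897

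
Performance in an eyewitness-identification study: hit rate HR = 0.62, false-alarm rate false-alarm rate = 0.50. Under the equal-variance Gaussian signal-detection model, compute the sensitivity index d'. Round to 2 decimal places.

Φ⁻¹(H) = Φ⁻¹(0.62) = 0.3055
Φ⁻¹(FA) = Φ⁻¹(0.50) = 0.0000
d' = z(H) − z(FA) = 0.3055 − 0.0000 = 0.3055

d' = 0.31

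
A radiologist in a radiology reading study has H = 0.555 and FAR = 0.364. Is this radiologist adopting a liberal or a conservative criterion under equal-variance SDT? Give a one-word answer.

conservative

z(H) = 0.138, z(FA) = -0.348
c = −½·(z(H) + z(FA)) = 0.105
c > 0 → conservative criterion (biased toward responding “no”).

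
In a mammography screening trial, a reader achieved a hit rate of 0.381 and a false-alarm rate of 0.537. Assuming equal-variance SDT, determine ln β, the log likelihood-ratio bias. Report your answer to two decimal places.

Φ⁻¹(H) = -0.303
Φ⁻¹(FA) = 0.093
ln β = −½·[z(H)² − z(FA)²] = −0.5 × (0.092 − 0.009) = -0.0415

ln β = -0.04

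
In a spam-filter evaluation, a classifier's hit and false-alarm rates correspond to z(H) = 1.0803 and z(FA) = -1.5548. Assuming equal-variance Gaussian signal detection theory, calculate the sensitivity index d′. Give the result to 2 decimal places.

d′ = 2.64

d' = z(H) − z(FA) = 1.0803 − (-1.5548) = 2.6351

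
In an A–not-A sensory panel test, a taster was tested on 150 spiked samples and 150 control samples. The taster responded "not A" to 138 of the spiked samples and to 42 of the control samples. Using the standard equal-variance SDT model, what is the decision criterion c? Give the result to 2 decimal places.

c = -0.41

H = 138/150 = 0.9200
FA = 42/150 = 0.2800
Φ⁻¹(0.9200) = 1.405, Φ⁻¹(0.2800) = -0.583
c = −½·[z(H) + z(FA)] = −0.5 × (1.405 + (-0.583)) = -0.411
c < 0: the taster has a liberal response bias.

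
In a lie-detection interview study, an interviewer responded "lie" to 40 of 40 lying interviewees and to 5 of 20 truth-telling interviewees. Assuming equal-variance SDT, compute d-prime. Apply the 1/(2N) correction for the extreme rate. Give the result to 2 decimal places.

The hit rate is 40/40 = 1, so apply the 1/(2N) correction: H → 1 − 1/(2·40) = 0.98750.
z(H) = z(0.98750) = 2.241
z(FA) = z(0.25000) = -0.674
d' = 2.241 − (-0.674) = 2.915

d-prime = 2.92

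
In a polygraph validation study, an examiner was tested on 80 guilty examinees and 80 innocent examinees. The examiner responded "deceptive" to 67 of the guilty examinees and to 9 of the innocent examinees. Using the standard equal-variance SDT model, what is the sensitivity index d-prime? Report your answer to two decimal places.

H = 67/80 = 0.8375
FA = 9/80 = 0.1125
z(H) = z(0.8375) = 0.9842
z(FA) = z(0.1125) = -1.2133
d' = z(H) − z(FA) = 0.9842 − (-1.2133) = 2.1975

d-prime = 2.20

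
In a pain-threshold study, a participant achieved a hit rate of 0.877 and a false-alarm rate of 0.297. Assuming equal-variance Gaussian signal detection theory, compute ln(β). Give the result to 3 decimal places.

z(0.877) = 1.1601, z(0.297) = -0.5330
ln β = −½·[z(H)² − z(FA)²] = −0.5 × (1.3458 − 0.2841) = -0.53085

ln β = -0.531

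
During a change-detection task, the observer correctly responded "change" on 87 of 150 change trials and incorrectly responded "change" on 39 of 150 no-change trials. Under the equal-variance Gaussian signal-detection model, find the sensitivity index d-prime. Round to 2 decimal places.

d-prime = 0.85

H = 87/150 = 0.5800
FA = 39/150 = 0.2600
z(H) = z(0.5800) = 0.202
z(FA) = z(0.2600) = -0.643
d' = z(H) − z(FA) = 0.202 − (-0.643) = 0.845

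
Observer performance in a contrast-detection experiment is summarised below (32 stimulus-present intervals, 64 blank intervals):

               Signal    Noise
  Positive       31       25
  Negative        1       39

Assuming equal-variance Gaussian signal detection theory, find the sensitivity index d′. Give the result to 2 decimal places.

H = 31/32 = 0.9688
FA = 25/64 = 0.3906
z(H) = z(0.9688) = 1.863
z(FA) = z(0.3906) = -0.278
d' = z(H) − z(FA) = 1.863 − (-0.278) = 2.141

d′ = 2.14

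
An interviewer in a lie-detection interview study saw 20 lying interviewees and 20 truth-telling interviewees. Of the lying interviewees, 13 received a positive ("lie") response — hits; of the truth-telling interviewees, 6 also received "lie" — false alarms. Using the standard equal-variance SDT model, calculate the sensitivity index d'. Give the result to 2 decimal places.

H = 13/20 = 0.6500
FA = 6/20 = 0.3000
z(H) = 0.385
z(FA) = -0.524
d' = z(H) − z(FA) = 0.385 − (-0.524) = 0.909

d' = 0.91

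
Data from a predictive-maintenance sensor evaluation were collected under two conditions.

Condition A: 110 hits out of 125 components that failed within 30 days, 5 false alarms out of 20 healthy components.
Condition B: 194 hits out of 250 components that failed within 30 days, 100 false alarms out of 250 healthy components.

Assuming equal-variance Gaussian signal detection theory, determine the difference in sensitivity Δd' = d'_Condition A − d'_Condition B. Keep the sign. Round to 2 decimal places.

Condition A: z(0.8800) = 1.175, z(0.2500) = -0.674, d' = 1.849
Condition B: z(0.7760) = 0.759, z(0.4000) = -0.253, d' = 1.012
Δd' = d'_Condition A − d'_Condition B = 1.849 − 1.012 = 0.837
Condition A has the higher sensitivity.

Δd' = 0.84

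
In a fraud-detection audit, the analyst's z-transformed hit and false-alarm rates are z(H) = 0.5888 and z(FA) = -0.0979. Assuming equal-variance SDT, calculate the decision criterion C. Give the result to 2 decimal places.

c = −½·[z(H) + z(FA)] = −½·(0.5888 + (-0.0979)) = -0.24545

C = -0.25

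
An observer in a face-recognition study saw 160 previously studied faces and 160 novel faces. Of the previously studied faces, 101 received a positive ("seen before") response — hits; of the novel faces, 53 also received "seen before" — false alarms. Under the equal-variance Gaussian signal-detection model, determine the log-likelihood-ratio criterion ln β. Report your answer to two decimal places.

H = 101/160 = 0.6312
FA = 53/160 = 0.3312
Φ⁻¹(0.6312) = 0.335, Φ⁻¹(0.3312) = -0.437
ln β = −½·[z(H)² − z(FA)²] = −0.5 × (0.112 − 0.191) = 0.0395

ln β = 0.04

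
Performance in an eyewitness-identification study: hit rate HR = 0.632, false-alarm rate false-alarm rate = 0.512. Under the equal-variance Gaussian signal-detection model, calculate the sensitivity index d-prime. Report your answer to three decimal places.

z(0.632) = 0.3372, z(0.512) = 0.0301
d' = z(H) − z(FA) = 0.3372 − 0.0301 = 0.3071

d-prime = 0.307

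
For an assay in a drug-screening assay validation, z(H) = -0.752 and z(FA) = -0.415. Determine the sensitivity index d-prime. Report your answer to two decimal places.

d-prime = -0.34

d' = z(H) − z(FA) = -0.752 − (-0.415) = -0.337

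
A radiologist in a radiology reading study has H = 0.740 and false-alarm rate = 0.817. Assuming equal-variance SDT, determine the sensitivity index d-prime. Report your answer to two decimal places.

d-prime = -0.26

z(H) = 0.643
z(FA) = 0.904
d' = z(H) − z(FA) = 0.643 − 0.904 = -0.261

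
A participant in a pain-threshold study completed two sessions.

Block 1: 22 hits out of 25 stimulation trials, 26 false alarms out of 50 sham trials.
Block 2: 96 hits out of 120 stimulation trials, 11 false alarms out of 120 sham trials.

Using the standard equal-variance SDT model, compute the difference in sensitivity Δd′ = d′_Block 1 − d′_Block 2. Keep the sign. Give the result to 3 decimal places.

Block 1: z(0.8800) = 1.1750, z(0.5200) = 0.0502, d' = 1.1248
Block 2: z(0.8000) = 0.8416, z(0.0917) = -1.3304, d' = 2.1720
Δd' = d'_Block 1 − d'_Block 2 = 1.1248 − 2.1720 = -1.0472
Block 2 has the higher sensitivity.

Δd′ = -1.047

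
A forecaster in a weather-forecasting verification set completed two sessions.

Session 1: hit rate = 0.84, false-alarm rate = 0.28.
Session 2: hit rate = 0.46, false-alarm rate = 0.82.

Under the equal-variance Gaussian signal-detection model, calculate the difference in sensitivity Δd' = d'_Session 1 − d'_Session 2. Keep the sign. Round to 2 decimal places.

Session 1: z(0.84) = 0.994, z(0.28) = -0.583, d' = 1.577
Session 2: z(0.46) = -0.100, z(0.82) = 0.915, d' = -1.015
Δd' = d'_Session 1 − d'_Session 2 = 1.577 − (-1.015) = 2.592
Session 1 has the higher sensitivity.

Δd' = 2.59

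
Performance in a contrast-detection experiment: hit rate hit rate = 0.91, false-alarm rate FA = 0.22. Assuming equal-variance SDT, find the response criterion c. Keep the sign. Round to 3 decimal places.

c = -0.284

z(H) = 1.3408
z(FA) = -0.7722
c = −½·[z(H) + z(FA)] = −0.5 × (1.3408 + (-0.7722)) = -0.2843
c < 0: the observer has a liberal response bias.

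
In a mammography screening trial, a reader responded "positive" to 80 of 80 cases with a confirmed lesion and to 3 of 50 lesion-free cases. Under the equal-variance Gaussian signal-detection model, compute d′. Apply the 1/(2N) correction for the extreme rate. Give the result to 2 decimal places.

d′ = 4.05

The hit rate is 80/80 = 1, so apply the 1/(2N) correction: H → 1 − 1/(2·80) = 0.99375.
z(H) = z(0.99375) = 2.498
z(FA) = z(0.06000) = -1.555
d' = 2.498 − (-1.555) = 4.053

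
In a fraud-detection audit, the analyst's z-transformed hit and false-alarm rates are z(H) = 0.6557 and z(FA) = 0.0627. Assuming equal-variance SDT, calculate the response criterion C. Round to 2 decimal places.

C = -0.36

c = −½·[z(H) + z(FA)] = −½·(0.6557 + 0.0627) = -0.3592
c < 0: the analyst has a liberal response bias.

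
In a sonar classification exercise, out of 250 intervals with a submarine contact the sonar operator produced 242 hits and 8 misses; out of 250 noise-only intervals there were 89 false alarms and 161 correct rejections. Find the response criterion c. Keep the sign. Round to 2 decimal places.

H = 242/250 = 0.9680
FA = 89/250 = 0.3560
Φ⁻¹(H) = Φ⁻¹(0.9680) = 1.852
Φ⁻¹(FA) = Φ⁻¹(0.3560) = -0.369
c = −½·[z(H) + z(FA)] = −0.5 × (1.852 + (-0.369)) = -0.7415

c = -0.74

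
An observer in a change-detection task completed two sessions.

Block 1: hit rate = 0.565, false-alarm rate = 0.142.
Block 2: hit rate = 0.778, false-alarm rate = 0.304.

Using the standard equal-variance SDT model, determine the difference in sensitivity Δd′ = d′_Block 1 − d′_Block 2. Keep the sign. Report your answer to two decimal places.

Δd′ = -0.04

Block 1: z(0.565) = 0.164, z(0.142) = -1.071, d' = 1.235
Block 2: z(0.778) = 0.765, z(0.304) = -0.513, d' = 1.278
Δd' = d'_Block 1 − d'_Block 2 = 1.235 − 1.278 = -0.043
Block 2 has the higher sensitivity.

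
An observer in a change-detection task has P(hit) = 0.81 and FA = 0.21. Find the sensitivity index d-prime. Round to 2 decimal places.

d-prime = 1.68

z(H) = z(0.81) = 0.8779
z(FA) = z(0.21) = -0.8064
d' = z(H) − z(FA) = 0.8779 − (-0.8064) = 1.6843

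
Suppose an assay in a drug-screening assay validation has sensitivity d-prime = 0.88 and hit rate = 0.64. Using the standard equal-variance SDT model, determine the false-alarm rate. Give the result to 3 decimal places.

z(hit rate) = z(0.64) = 0.3585
z(FA) = z(H) − d' = 0.3585 − 0.88 = -0.5215
false-alarm rate = Φ(-0.5215) = 0.3010

false-alarm rate = 0.301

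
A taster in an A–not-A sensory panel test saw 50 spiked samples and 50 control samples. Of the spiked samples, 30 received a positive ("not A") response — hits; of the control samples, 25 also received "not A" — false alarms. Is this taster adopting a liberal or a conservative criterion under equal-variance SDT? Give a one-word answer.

liberal

z(H) = 0.253, z(FA) = 0.000
c = −½·(z(H) + z(FA)) = -0.1265
c < 0 → liberal criterion (biased toward responding “yes”).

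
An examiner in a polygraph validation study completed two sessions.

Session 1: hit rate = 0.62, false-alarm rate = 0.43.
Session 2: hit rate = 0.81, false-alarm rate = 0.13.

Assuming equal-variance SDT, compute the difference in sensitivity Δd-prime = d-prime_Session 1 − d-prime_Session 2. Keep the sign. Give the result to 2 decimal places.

Δd-prime = -1.52

Session 1: z(0.62) = 0.305, z(0.43) = -0.176, d' = 0.481
Session 2: z(0.81) = 0.878, z(0.13) = -1.126, d' = 2.004
Δd' = d'_Session 1 − d'_Session 2 = 0.481 − 2.004 = -1.523
Session 2 has the higher sensitivity.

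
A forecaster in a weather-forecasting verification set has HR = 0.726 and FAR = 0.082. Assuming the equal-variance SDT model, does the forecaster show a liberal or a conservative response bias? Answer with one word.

conservative

z(H) = 0.601, z(FA) = -1.392
c = −½·(z(H) + z(FA)) = 0.3955
c > 0 → conservative criterion (biased toward responding “no”).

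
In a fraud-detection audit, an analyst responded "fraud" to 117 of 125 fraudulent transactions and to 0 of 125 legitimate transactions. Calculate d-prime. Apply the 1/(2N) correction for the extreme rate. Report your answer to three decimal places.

d-prime = 4.174

The false-alarm rate is 0/125 = 0, so apply the 1/(2N) correction: FA → 1/(2·125) = 0.00400.
z(H) = z(0.93600) = 1.5220
z(FA) = z(0.00400) = -2.6521
d' = 1.5220 − (-2.6521) = 4.1741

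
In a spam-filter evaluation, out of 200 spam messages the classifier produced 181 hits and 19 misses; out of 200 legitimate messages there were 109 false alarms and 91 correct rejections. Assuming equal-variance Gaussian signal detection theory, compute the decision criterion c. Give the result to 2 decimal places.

H = 181/200 = 0.9050
FA = 109/200 = 0.5450
z(H) = 1.3106
z(FA) = 0.1130
c = −½·[z(H) + z(FA)] = −0.5 × (1.3106 + 0.1130) = -0.7118

c = -0.71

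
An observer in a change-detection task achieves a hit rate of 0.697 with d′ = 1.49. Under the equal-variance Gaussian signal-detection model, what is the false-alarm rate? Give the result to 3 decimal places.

z(hit rate) = z(0.697) = 0.5158
z(FA) = z(H) − d' = 0.5158 − 1.49 = -0.9742
false-alarm rate = Φ(-0.9742) = 0.1650

false-alarm rate = 0.165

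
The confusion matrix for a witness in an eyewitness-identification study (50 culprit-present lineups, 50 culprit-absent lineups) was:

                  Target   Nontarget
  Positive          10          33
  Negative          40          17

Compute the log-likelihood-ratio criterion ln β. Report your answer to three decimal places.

H = 10/50 = 0.2000
FA = 33/50 = 0.6600
Φ⁻¹(H) = -0.8416
Φ⁻¹(FA) = 0.4125
ln β = −½·[z(H)² − z(FA)²] = −0.5 × (0.7083 − 0.1702) = -0.26905

ln β = -0.269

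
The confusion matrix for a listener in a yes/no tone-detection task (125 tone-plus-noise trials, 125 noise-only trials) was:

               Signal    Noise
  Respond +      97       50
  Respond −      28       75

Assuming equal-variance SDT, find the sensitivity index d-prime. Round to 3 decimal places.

d-prime = 1.012

H = 97/125 = 0.7760
FA = 50/125 = 0.4000
z(H) = z(0.7760) = 0.7588
z(FA) = z(0.4000) = -0.2533
d' = z(H) − z(FA) = 0.7588 − (-0.2533) = 1.0121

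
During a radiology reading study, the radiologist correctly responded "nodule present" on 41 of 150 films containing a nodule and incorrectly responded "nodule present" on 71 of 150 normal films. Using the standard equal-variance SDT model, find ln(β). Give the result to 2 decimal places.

H = 41/150 = 0.2733
FA = 71/150 = 0.4733
z(H) = -0.603
z(FA) = -0.067
ln β = −½·[z(H)² − z(FA)²] = −0.5 × (0.364 − 0.004) = -0.180

ln β = -0.18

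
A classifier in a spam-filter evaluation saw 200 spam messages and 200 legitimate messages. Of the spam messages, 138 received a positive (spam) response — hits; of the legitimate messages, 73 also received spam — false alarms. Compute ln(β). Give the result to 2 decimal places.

H = 138/200 = 0.6900
FA = 73/200 = 0.3650
z(H) = z(0.6900) = 0.496
z(FA) = z(0.3650) = -0.345
ln β = −½·[z(H)² − z(FA)²] = −0.5 × (0.246 − 0.119) = -0.0635

ln β = -0.06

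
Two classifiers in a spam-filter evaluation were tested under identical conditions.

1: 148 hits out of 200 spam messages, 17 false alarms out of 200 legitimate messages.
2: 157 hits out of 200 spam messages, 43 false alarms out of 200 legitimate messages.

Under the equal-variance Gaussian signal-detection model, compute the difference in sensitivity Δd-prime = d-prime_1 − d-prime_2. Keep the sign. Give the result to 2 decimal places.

Δd-prime = 0.44

1: z(0.7400) = 0.643, z(0.0850) = -1.372, d' = 2.015
2: z(0.7850) = 0.789, z(0.2150) = -0.789, d' = 1.578
Δd' = d'_1 − d'_2 = 2.015 − 1.578 = 0.437
1 has the higher sensitivity.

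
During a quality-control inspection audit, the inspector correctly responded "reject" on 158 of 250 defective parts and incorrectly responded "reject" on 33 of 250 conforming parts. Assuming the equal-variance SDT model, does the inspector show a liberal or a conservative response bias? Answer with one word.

conservative

z(H) = 0.337, z(FA) = -1.117
c = −½·(z(H) + z(FA)) = 0.390
c > 0 → conservative criterion (biased toward responding “no”).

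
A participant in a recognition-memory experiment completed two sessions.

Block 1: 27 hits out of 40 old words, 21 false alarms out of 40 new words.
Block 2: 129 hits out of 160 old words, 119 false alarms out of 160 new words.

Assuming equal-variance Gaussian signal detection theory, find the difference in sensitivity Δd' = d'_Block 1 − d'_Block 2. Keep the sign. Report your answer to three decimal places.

Block 1: z(0.6750) = 0.4538, z(0.5250) = 0.0627, d' = 0.3911
Block 2: z(0.8063) = 0.8643, z(0.7438) = 0.6551, d' = 0.2092
Δd' = d'_Block 1 − d'_Block 2 = 0.3911 − 0.2092 = 0.1819
Block 1 has the higher sensitivity.

Δd' = 0.182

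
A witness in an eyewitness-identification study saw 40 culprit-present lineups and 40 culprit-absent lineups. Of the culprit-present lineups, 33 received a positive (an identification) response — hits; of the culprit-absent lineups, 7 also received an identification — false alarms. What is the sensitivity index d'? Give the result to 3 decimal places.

H = 33/40 = 0.8250
FA = 7/40 = 0.1750
z(0.8250) = 0.9346, z(0.1750) = -0.9346
d' = z(H) − z(FA) = 0.9346 − (-0.9346) = 1.8692

d' = 1.869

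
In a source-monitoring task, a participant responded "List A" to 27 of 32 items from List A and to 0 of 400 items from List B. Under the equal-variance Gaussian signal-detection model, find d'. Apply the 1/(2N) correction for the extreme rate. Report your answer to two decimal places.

d' = 4.03

The false-alarm rate is 0/400 = 0, so apply the 1/(2N) correction: FA → 1/(2·400) = 0.00125.
z(H) = z(0.84375) = 1.010
z(FA) = z(0.00125) = -3.023
d' = 1.010 − (-3.023) = 4.033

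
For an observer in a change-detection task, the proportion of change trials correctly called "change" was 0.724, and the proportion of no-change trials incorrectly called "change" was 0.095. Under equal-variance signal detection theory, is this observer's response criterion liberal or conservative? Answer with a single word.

z(H) = 0.595, z(FA) = -1.311
c = −½·(z(H) + z(FA)) = 0.358
c > 0 → conservative criterion (biased toward responding “no”).

conservative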